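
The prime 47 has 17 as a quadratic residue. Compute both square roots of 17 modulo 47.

Since 47 ≡ 3 (mod 4), a square root of 17 is 17^((47+1)/4) = 17^12 mod 47.
Repeated squaring: 17^2≡7, 17^4≡2, 17^8≡4 (mod 47).
17^12 = 17^(8+4) ≡ 8 (mod 47).
Check: 8² = 64 ≡ 17 (mod 47). The two roots are 8 and 39.

8, 39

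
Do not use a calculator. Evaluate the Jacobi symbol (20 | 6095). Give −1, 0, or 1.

Pull out 2^2: since 6095 ≡ 7 (mod 8), (2/6095) = +1, so (2/6095)^2 = +1.
Reciprocity: 5 ≡ 1 and 6095 ≡ 3 (mod 4), so (5/6095) = +(6095/5).
Reduce top mod 5: now compute (0/5).
Top reduces to 0: gcd > 1, so the symbol is 0.

0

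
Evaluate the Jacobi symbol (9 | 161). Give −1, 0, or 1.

Reciprocity: 9 ≡ 1 and 161 ≡ 1 (mod 4), so (9/161) = +(161/9).
Reduce top mod 9: now compute (8/9).
Pull out 2^3: since 9 ≡ 1 (mod 8), (2/9) = +1, so (2/9)^3 = +1.
Reached (1/9) = 1. Collecting the sign flips along the way, the symbol is +1.

1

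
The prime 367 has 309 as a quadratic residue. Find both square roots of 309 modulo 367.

Since 367 ≡ 3 (mod 4), a square root of 309 is 309^((367+1)/4) = 309^92 mod 367.
Repeated squaring: 309^2≡61, 309^4≡51, 309^8≡32, 309^16≡290, 309^32≡57, 309^64≡313 (mod 367).
309^92 = 309^(64+16+8+4) ≡ 26 (mod 367).
Check: 26² = 676 ≡ 309 (mod 367). The two roots are 26 and 341.

26, 341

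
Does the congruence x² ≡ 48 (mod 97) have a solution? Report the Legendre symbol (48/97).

1

Pull out 2^4: since 97 ≡ 1 (mod 8), (2/97) = +1, so (2/97)^4 = +1.
Reciprocity: 3 ≡ 3 and 97 ≡ 1 (mod 4), so (3/97) = +(97/3).
Reduce top mod 3: now compute (1/3).
Reached (1/3) = 1. Collecting the sign flips along the way, the symbol is +1.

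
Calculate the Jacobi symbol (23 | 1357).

0

Reciprocity: 23 ≡ 3 and 1357 ≡ 1 (mod 4), so (23/1357) = +(1357/23).
Reduce top mod 23: now compute (0/23).
Top reduces to 0: gcd > 1, so the symbol is 0.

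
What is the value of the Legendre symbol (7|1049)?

-1

Euler's criterion: (7/1049) ≡ 7^524 (mod 1049).
7^2 ≡ 49 (mod 1049)
7^4 ≡ 303 (mod 1049)
7^8 ≡ 546 (mod 1049)
7^16 ≡ 200 (mod 1049)
7^32 ≡ 138 (mod 1049)
7^64 ≡ 162 (mod 1049)
7^128 ≡ 19 (mod 1049)
7^256 ≡ 361 (mod 1049)
7^512 ≡ 245 (mod 1049)
7^524 = 7^(512+8+4) ≡ 1048 (mod 1049).
Result is 1048 ≡ −1, so (7/1049) = −1.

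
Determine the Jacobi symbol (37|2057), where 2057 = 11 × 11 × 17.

-1

Reciprocity: 37 ≡ 1 and 2057 ≡ 1 (mod 4), so (37/2057) = +(2057/37).
Reduce top mod 37: now compute (22/37).
Pull out 2: since 37 ≡ 5 (mod 8), (2/37) = -1.
Reciprocity: 11 ≡ 3 and 37 ≡ 1 (mod 4), so (11/37) = +(37/11).
Reduce top mod 11: now compute (4/11).
Pull out 2^2: since 11 ≡ 3 (mod 8), (2/11) = -1, so (2/11)^2 = +1.
Reached (1/11) = 1. Collecting the sign flips along the way, the symbol is -1.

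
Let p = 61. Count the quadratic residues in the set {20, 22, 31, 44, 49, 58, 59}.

4

(20/61) = +1 → QR.
(22/61) = +1 → QR.
(31/61) = -1 → non-residue.
(44/61) = -1 → non-residue.
(49/61) = +1 → QR.
(58/61) = +1 → QR.
(59/61) = -1 → non-residue.
Total quadratic residues among the 7: 4.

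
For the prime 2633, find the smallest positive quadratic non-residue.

(2/2633) = +1, so 2 is a residue.
(3/2633) = −1, so 3 is the smallest positive non-residue mod 2633.

3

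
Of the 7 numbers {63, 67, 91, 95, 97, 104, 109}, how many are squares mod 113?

(63/113) = +1 → QR.
(67/113) = -1 → non-residue.
(91/113) = +1 → QR.
(95/113) = +1 → QR.
(97/113) = +1 → QR.
(104/113) = +1 → QR.
(109/113) = +1 → QR.
Total quadratic residues among the 7: 6.

6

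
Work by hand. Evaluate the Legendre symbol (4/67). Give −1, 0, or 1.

1

Euler's criterion: (4/67) ≡ 4^33 (mod 67).
4^2 ≡ 16 (mod 67)
4^4 ≡ 55 (mod 67)
4^8 ≡ 10 (mod 67)
4^16 ≡ 33 (mod 67)
4^32 ≡ 17 (mod 67)
4^33 = 4^(32+1) ≡ 1 (mod 67).
Result is 1, so (4/67) = 1.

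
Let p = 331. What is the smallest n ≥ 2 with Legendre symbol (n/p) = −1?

(2/331) = −1, so 2 is the smallest positive non-residue mod 331.

2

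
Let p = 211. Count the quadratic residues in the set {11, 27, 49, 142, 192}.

(11/211) = +1 → QR.
(27/211) = -1 → non-residue.
(49/211) = +1 → QR.
(142/211) = -1 → non-residue.
(192/211) = -1 → non-residue.
Total quadratic residues among the 5: 2.

2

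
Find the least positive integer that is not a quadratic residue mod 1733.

2

(2/1733) = −1, so 2 is the smallest positive non-residue mod 1733.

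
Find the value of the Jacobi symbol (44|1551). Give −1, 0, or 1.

Pull out 2^2: since 1551 ≡ 7 (mod 8), (2/1551) = +1, so (2/1551)^2 = +1.
Reciprocity: 11 ≡ 3 and 1551 ≡ 3 (mod 4), so (11/1551) = −(1551/11).
Reduce top mod 11: now compute (0/11).
Top reduces to 0: gcd > 1, so the symbol is 0.

0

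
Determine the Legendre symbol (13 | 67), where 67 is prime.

Euler's criterion: (13/67) ≡ 13^33 (mod 67).
13^2 ≡ 35 (mod 67)
13^4 ≡ 19 (mod 67)
13^8 ≡ 26 (mod 67)
13^16 ≡ 6 (mod 67)
13^32 ≡ 36 (mod 67)
13^33 = 13^(32+1) ≡ 66 (mod 67).
Result is 66 ≡ −1, so (13/67) = −1.

-1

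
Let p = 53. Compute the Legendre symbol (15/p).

1

Reciprocity: 15 ≡ 3 and 53 ≡ 1 (mod 4), so (15/53) = +(53/15).
Reduce top mod 15: now compute (8/15).
Pull out 2^3: since 15 ≡ 7 (mod 8), (2/15) = +1, so (2/15)^3 = +1.
Reached (1/15) = 1. Collecting the sign flips along the way, the symbol is +1.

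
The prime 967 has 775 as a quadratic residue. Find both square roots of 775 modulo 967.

346, 621

Since 967 ≡ 3 (mod 4), a square root of 775 is 775^((967+1)/4) = 775^242 mod 967.
Repeated squaring: 775^2≡118, 775^4≡386, 775^8≡78, 775^16≡282, 775^32≡230, 775^64≡682, 775^128≡964 (mod 967).
775^242 = 775^(128+64+32+16+2) ≡ 621 (mod 967).
Check: 621² = 385641 ≡ 775 (mod 967). The two roots are 346 and 621.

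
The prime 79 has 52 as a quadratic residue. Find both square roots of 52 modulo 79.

17, 62

Since 79 ≡ 3 (mod 4), a square root of 52 is 52^((79+1)/4) = 52^20 mod 79.
Repeated squaring: 52^2≡18, 52^4≡8, 52^8≡64, 52^16≡67 (mod 79).
52^20 = 52^(16+4) ≡ 62 (mod 79).
Check: 62² = 3844 ≡ 52 (mod 79). The two roots are 17 and 62.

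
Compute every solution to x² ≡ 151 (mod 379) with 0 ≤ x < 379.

182, 197

Since 379 ≡ 3 (mod 4), a square root of 151 is 151^((379+1)/4) = 151^95 mod 379.
Repeated squaring: 151^2≡61, 151^4≡310, 151^8≡213, 151^16≡268, 151^32≡193, 151^64≡107 (mod 379).
151^95 = 151^(64+16+8+4+2+1) ≡ 197 (mod 379).
Check: 197² = 38809 ≡ 151 (mod 379). The two roots are 182 and 197.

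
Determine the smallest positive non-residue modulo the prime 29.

(2/29) = −1, so 2 is the smallest positive non-residue mod 29.

2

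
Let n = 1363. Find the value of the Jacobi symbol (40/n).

Pull out 2^3: since 1363 ≡ 3 (mod 8), (2/1363) = -1, so (2/1363)^3 = -1.
Reciprocity: 5 ≡ 1 and 1363 ≡ 3 (mod 4), so (5/1363) = +(1363/5).
Reduce top mod 5: now compute (3/5).
Reciprocity: 3 ≡ 3 and 5 ≡ 1 (mod 4), so (3/5) = +(5/3).
Reduce top mod 3: now compute (2/3).
Pull out 2: since 3 ≡ 3 (mod 8), (2/3) = -1.
Reached (1/3) = 1. Collecting the sign flips along the way, the symbol is +1.

1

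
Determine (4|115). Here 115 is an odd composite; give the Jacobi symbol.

1

Pull out 2^2: since 115 ≡ 3 (mod 8), (2/115) = -1, so (2/115)^2 = +1.
Reached (1/115) = 1. Collecting the sign flips along the way, the symbol is +1.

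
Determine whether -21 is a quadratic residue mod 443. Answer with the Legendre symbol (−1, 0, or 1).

1

First reduce: -21 ≡ 422 (mod 443).
Pull out 2: since 443 ≡ 3 (mod 8), (2/443) = -1.
Reciprocity: 211 ≡ 3 and 443 ≡ 3 (mod 4), so (211/443) = −(443/211).
Reduce top mod 211: now compute (21/211).
Reciprocity: 21 ≡ 1 and 211 ≡ 3 (mod 4), so (21/211) = +(211/21).
Reduce top mod 21: now compute (1/21).
Reached (1/21) = 1. Collecting the sign flips along the way, the symbol is +1.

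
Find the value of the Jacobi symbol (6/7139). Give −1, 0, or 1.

Pull out 2: since 7139 ≡ 3 (mod 8), (2/7139) = -1.
Reciprocity: 3 ≡ 3 and 7139 ≡ 3 (mod 4), so (3/7139) = −(7139/3).
Reduce top mod 3: now compute (2/3).
Pull out 2: since 3 ≡ 3 (mod 8), (2/3) = -1.
Reached (1/3) = 1. Collecting the sign flips along the way, the symbol is -1.

-1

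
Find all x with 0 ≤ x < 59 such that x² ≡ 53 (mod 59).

17, 42

Since 59 ≡ 3 (mod 4), a square root of 53 is 53^((59+1)/4) = 53^15 mod 59.
Repeated squaring: 53^2≡36, 53^4≡57, 53^8≡4 (mod 59).
53^15 = 53^(8+4+2+1) ≡ 17 (mod 59).
Check: 17² = 289 ≡ 53 (mod 59). The two roots are 17 and 42.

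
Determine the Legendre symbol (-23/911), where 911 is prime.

-1

Euler's criterion: (-23/911) ≡ 888^455 (mod 911).
888^2 ≡ 529 (mod 911)
888^4 ≡ 164 (mod 911)
888^8 ≡ 477 (mod 911)
888^16 ≡ 690 (mod 911)
888^32 ≡ 558 (mod 911)
888^64 ≡ 713 (mod 911)
888^128 ≡ 31 (mod 911)
888^256 ≡ 50 (mod 911)
888^455 = 888^(256+128+64+4+2+1) ≡ 910 (mod 911).
Result is 910 ≡ −1, so (-23/911) = −1.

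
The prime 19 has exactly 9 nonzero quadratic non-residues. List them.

Square k = 1,…,9 (k and 19−k give the same square):
1²=1, 2²=4, 3²=9, 4²=16, 5²≡6, 6²≡17, 7²≡11, 8²≡7, 9²≡5 (mod 19).
The residues are {1, 4, 5, 6, 7, 9, 11, 16, 17}; the non-residues are the remaining 9 nonzero classes.

2, 3, 8, 10, 12, 13, 14, 15, 18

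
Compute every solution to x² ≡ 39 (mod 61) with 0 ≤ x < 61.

61 ≡ 1 (mod 4), so we find a root by search.
Trying successive values, 10² = 100 ≡ 39 (mod 61). The other root is 61 − 10 = 51.

10, 51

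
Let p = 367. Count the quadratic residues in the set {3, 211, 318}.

(3/367) = -1 → non-residue.
(211/367) = +1 → QR.
(318/367) = -1 → non-residue.
Total quadratic residues among the 3: 1.

1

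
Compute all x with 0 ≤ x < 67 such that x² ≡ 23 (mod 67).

31, 36

Since 67 ≡ 3 (mod 4), a square root of 23 is 23^((67+1)/4) = 23^17 mod 67.
Repeated squaring: 23^2≡60, 23^4≡49, 23^8≡56, 23^16≡54 (mod 67).
23^17 = 23^(16+1) ≡ 36 (mod 67).
Check: 36² = 1296 ≡ 23 (mod 67). The two roots are 31 and 36.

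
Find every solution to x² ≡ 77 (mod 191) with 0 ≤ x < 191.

29, 162

Since 191 ≡ 3 (mod 4), a square root of 77 is 77^((191+1)/4) = 77^48 mod 191.
Repeated squaring: 77^2≡8, 77^4≡64, 77^8≡85, 77^16≡158, 77^32≡134 (mod 191).
77^48 = 77^(32+16) ≡ 162 (mod 191).
Check: 162² = 26244 ≡ 77 (mod 191). The two roots are 29 and 162.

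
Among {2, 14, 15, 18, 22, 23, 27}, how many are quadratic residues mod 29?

2

(2/29) = -1 → non-residue.
(14/29) = -1 → non-residue.
(15/29) = -1 → non-residue.
(18/29) = -1 → non-residue.
(22/29) = +1 → QR.
(23/29) = +1 → QR.
(27/29) = -1 → non-residue.
Total quadratic residues among the 7: 2.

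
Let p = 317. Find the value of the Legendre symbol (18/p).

-1

Euler's criterion: (18/317) ≡ 18^158 (mod 317).
18^2 ≡ 7 (mod 317)
18^4 ≡ 49 (mod 317)
18^8 ≡ 182 (mod 317)
18^16 ≡ 156 (mod 317)
18^32 ≡ 244 (mod 317)
18^64 ≡ 257 (mod 317)
18^128 ≡ 113 (mod 317)
18^158 = 18^(128+16+8+4+2) ≡ 316 (mod 317).
Result is 316 ≡ −1, so (18/317) = −1.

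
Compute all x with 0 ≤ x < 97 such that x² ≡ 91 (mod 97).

24, 73

97 ≡ 1 (mod 4), so we find a root by search.
Trying successive values, 24² = 576 ≡ 91 (mod 97). The other root is 97 − 24 = 73.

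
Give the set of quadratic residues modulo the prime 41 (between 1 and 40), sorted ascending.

1 2 4 5 8 9 10 16 18 20 21 23 25 31 32 33 36 37 39 40

Square k = 1,…,20 (k and 41−k give the same square):
1²=1, 2²=4, 3²=9, 4²=16, 5²=25, 6²=36, 7²≡8, 8²≡23, 9²≡40, 10²≡18, 11²≡39, 12²≡21, 13²≡5, 14²≡32, 15²≡20, 16²≡10, 17²≡2, 18²≡37, 19²≡33, 20²≡31 (mod 41).
So the quadratic residues mod 41 are {1, 2, 4, 5, 8, 9, 10, 16, 18, 20, 21, 23, 25, 31, 32, 33, 36, 37, 39, 40}.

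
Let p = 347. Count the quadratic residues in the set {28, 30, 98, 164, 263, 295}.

2

(28/347) = -1 → non-residue.
(30/347) = +1 → QR.
(98/347) = -1 → non-residue.
(164/347) = -1 → non-residue.
(263/347) = +1 → QR.
(295/347) = -1 → non-residue.
Total quadratic residues among the 6: 2.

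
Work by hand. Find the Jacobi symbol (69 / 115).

Reciprocity: 69 ≡ 1 and 115 ≡ 3 (mod 4), so (69/115) = +(115/69).
Reduce top mod 69: now compute (46/69).
Pull out 2: since 69 ≡ 5 (mod 8), (2/69) = -1.
Reciprocity: 23 ≡ 3 and 69 ≡ 1 (mod 4), so (23/69) = +(69/23).
Reduce top mod 23: now compute (0/23).
Top reduces to 0: gcd > 1, so the symbol is 0.

0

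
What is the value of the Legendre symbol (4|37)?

Pull out 2^2: since 37 ≡ 5 (mod 8), (2/37) = -1, so (2/37)^2 = +1.
Reached (1/37) = 1. Collecting the sign flips along the way, the symbol is +1.

1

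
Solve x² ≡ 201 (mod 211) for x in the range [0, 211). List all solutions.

Since 211 ≡ 3 (mod 4), a square root of 201 is 201^((211+1)/4) = 201^53 mod 211.
Repeated squaring: 201^2≡100, 201^4≡83, 201^8≡137, 201^16≡201, 201^32≡100 (mod 211).
201^53 = 201^(32+16+4+1) ≡ 137 (mod 211).
Check: 137² = 18769 ≡ 201 (mod 211). The two roots are 74 and 137.

74, 137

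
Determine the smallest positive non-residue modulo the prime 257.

(2/257) = +1, so 2 is a residue.
(3/257) = −1, so 3 is the smallest positive non-residue mod 257.

3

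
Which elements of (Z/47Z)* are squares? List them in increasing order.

Square k = 1,…,23 (k and 47−k give the same square):
1²=1, 2²=4, 3²=9, 4²=16, 5²=25, 6²=36, 7²≡2, 8²≡17, 9²≡34, 10²≡6, 11²≡27, 12²≡3, 13²≡28, 14²≡8, 15²≡37, 16²≡21, 17²≡7, 18²≡42, 19²≡32, 20²≡24, 21²≡18, 22²≡14, 23²≡12 (mod 47).
So the quadratic residues mod 47 are {1, 2, 3, 4, 6, 7, 8, 9, 12, 14, 16, 17, 18, 21, 24, 25, 27, 28, 32, 34, 36, 37, 42}.

1 2 3 4 6 7 8 9 12 14 16 17 18 21 24 25 27 28 32 34 36 37 42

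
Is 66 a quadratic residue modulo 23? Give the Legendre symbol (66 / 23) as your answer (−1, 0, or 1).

First reduce: 66 ≡ 20 (mod 23).
Pull out 2^2: since 23 ≡ 7 (mod 8), (2/23) = +1, so (2/23)^2 = +1.
Reciprocity: 5 ≡ 1 and 23 ≡ 3 (mod 4), so (5/23) = +(23/5).
Reduce top mod 5: now compute (3/5).
Reciprocity: 3 ≡ 3 and 5 ≡ 1 (mod 4), so (3/5) = +(5/3).
Reduce top mod 3: now compute (2/3).
Pull out 2: since 3 ≡ 3 (mod 8), (2/3) = -1.
Reached (1/3) = 1. Collecting the sign flips along the way, the symbol is -1.

-1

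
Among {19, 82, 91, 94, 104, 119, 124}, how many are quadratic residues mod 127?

(19/127) = +1 → QR.
(82/127) = +1 → QR.
(91/127) = -1 → non-residue.
(94/127) = +1 → QR.
(104/127) = +1 → QR.
(119/127) = -1 → non-residue.
(124/127) = +1 → QR.
Total quadratic residues among the 7: 5.

5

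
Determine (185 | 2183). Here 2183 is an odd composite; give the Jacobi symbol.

0

Reciprocity: 185 ≡ 1 and 2183 ≡ 3 (mod 4), so (185/2183) = +(2183/185).
Reduce top mod 185: now compute (148/185).
Pull out 2^2: since 185 ≡ 1 (mod 8), (2/185) = +1, so (2/185)^2 = +1.
Reciprocity: 37 ≡ 1 and 185 ≡ 1 (mod 4), so (37/185) = +(185/37).
Reduce top mod 37: now compute (0/37).
Top reduces to 0: gcd > 1, so the symbol is 0.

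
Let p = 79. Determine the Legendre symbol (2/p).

Pull out 2: since 79 ≡ 7 (mod 8), (2/79) = +1.
Reached (1/79) = 1. Collecting the sign flips along the way, the symbol is +1.

1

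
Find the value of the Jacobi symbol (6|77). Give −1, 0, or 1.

1

Pull out 2: since 77 ≡ 5 (mod 8), (2/77) = -1.
Reciprocity: 3 ≡ 3 and 77 ≡ 1 (mod 4), so (3/77) = +(77/3).
Reduce top mod 3: now compute (2/3).
Pull out 2: since 3 ≡ 3 (mod 8), (2/3) = -1.
Reached (1/3) = 1. Collecting the sign flips along the way, the symbol is +1.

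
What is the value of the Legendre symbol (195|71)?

First reduce: 195 ≡ 53 (mod 71).
Reciprocity: 53 ≡ 1 and 71 ≡ 3 (mod 4), so (53/71) = +(71/53).
Reduce top mod 53: now compute (18/53).
Pull out 2: since 53 ≡ 5 (mod 8), (2/53) = -1.
Reciprocity: 9 ≡ 1 and 53 ≡ 1 (mod 4), so (9/53) = +(53/9).
Reduce top mod 9: now compute (8/9).
Pull out 2^3: since 9 ≡ 1 (mod 8), (2/9) = +1, so (2/9)^3 = +1.
Reached (1/9) = 1. Collecting the sign flips along the way, the symbol is -1.

-1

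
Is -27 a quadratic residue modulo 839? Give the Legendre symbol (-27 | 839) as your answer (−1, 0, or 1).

-1

Euler's criterion: (-27/839) ≡ 812^419 (mod 839).
812^2 ≡ 729 (mod 839)
812^4 ≡ 354 (mod 839)
812^8 ≡ 305 (mod 839)
812^16 ≡ 735 (mod 839)
812^32 ≡ 748 (mod 839)
812^64 ≡ 730 (mod 839)
812^128 ≡ 135 (mod 839)
812^256 ≡ 606 (mod 839)
812^419 = 812^(256+128+32+2+1) ≡ 838 (mod 839).
Result is 838 ≡ −1, so (-27/839) = −1.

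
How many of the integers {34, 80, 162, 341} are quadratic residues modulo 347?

2

(34/347) = +1 → QR.
(80/347) = -1 → non-residue.
(162/347) = -1 → non-residue.
(341/347) = +1 → QR.
Total quadratic residues among the 4: 2.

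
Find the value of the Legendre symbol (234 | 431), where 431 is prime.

Euler's criterion: (234/431) ≡ 234^215 (mod 431).
234^2 ≡ 19 (mod 431)
234^4 ≡ 361 (mod 431)
234^8 ≡ 159 (mod 431)
234^16 ≡ 283 (mod 431)
234^32 ≡ 354 (mod 431)
234^64 ≡ 326 (mod 431)
234^128 ≡ 250 (mod 431)
234^215 = 234^(128+64+16+4+2+1) ≡ 430 (mod 431).
Result is 430 ≡ −1, so (234/431) = −1.

-1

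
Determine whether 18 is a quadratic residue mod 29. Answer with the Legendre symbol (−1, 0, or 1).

-1

Pull out 2: since 29 ≡ 5 (mod 8), (2/29) = -1.
Reciprocity: 9 ≡ 1 and 29 ≡ 1 (mod 4), so (9/29) = +(29/9).
Reduce top mod 9: now compute (2/9).
Pull out 2: since 9 ≡ 1 (mod 8), (2/9) = +1.
Reached (1/9) = 1. Collecting the sign flips along the way, the symbol is -1.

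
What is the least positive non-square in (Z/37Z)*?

2

(2/37) = −1, so 2 is the smallest positive non-residue mod 37.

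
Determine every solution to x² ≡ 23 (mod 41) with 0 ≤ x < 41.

8, 33

41 ≡ 1 (mod 4), so we find a root by search.
Trying successive values, 8² = 64 ≡ 23 (mod 41). The other root is 41 − 8 = 33.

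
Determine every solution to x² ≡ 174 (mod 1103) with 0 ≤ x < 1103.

Since 1103 ≡ 3 (mod 4), a square root of 174 is 174^((1103+1)/4) = 174^276 mod 1103.
Repeated squaring: 174^2≡495, 174^4≡159, 174^8≡1015, 174^16≡23, 174^32≡529, 174^64≡782, 174^128≡462, 174^256≡565 (mod 1103).
174^276 = 174^(256+16+4) ≡ 286 (mod 1103).
Check: 286² = 81796 ≡ 174 (mod 1103). The two roots are 286 and 817.

286, 817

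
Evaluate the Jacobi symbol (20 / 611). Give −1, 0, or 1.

Pull out 2^2: since 611 ≡ 3 (mod 8), (2/611) = -1, so (2/611)^2 = +1.
Reciprocity: 5 ≡ 1 and 611 ≡ 3 (mod 4), so (5/611) = +(611/5).
Reduce top mod 5: now compute (1/5).
Reached (1/5) = 1. Collecting the sign flips along the way, the symbol is +1.

1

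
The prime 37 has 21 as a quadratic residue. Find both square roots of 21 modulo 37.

13, 24

37 ≡ 1 (mod 4), so we find a root by search.
Trying successive values, 13² = 169 ≡ 21 (mod 37). The other root is 37 − 13 = 24.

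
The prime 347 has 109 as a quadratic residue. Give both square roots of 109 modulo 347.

Since 347 ≡ 3 (mod 4), a square root of 109 is 109^((347+1)/4) = 109^87 mod 347.
Repeated squaring: 109^2≡83, 109^4≡296, 109^8≡172, 109^16≡89, 109^32≡287, 109^64≡130 (mod 347).
109^87 = 109^(64+16+4+2+1) ≡ 261 (mod 347).
Check: 261² = 68121 ≡ 109 (mod 347). The two roots are 86 and 261.

86, 261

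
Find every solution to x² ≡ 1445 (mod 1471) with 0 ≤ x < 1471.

54, 1417

Since 1471 ≡ 3 (mod 4), a square root of 1445 is 1445^((1471+1)/4) = 1445^368 mod 1471.
Repeated squaring: 1445^2≡676, 1445^4≡966, 1445^8≡542, 1445^16≡1035, 1445^32≡337, 1445^64≡302, 1445^128≡2, 1445^256≡4 (mod 1471).
1445^368 = 1445^(256+64+32+16) ≡ 1417 (mod 1471).
Check: 1417² = 2007889 ≡ 1445 (mod 1471). The two roots are 54 and 1417.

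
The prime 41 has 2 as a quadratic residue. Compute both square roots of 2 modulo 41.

17, 24

41 ≡ 1 (mod 4), so we find a root by search.
Trying successive values, 17² = 289 ≡ 2 (mod 41). The other root is 41 − 17 = 24.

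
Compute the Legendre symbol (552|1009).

Pull out 2^3: since 1009 ≡ 1 (mod 8), (2/1009) = +1, so (2/1009)^3 = +1.
Reciprocity: 69 ≡ 1 and 1009 ≡ 1 (mod 4), so (69/1009) = +(1009/69).
Reduce top mod 69: now compute (43/69).
Reciprocity: 43 ≡ 3 and 69 ≡ 1 (mod 4), so (43/69) = +(69/43).
Reduce top mod 43: now compute (26/43).
Pull out 2: since 43 ≡ 3 (mod 8), (2/43) = -1.
Reciprocity: 13 ≡ 1 and 43 ≡ 3 (mod 4), so (13/43) = +(43/13).
Reduce top mod 13: now compute (4/13).
Pull out 2^2: since 13 ≡ 5 (mod 8), (2/13) = -1, so (2/13)^2 = +1.
Reached (1/13) = 1. Collecting the sign flips along the way, the symbol is -1.

-1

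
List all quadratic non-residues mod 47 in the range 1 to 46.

5,10,11,13,15,19,20,22,23,26,29,30,31,33,35,38,39,40,41,43,44,45,46

Square k = 1,…,23 (k and 47−k give the same square):
1²=1, 2²=4, 3²=9, 4²=16, 5²=25, 6²=36, 7²≡2, 8²≡17, 9²≡34, 10²≡6, 11²≡27, 12²≡3, 13²≡28, 14²≡8, 15²≡37, 16²≡21, 17²≡7, 18²≡42, 19²≡32, 20²≡24, 21²≡18, 22²≡14, 23²≡12 (mod 47).
The residues are {1, 2, 3, 4, 6, 7, 8, 9, 12, 14, 16, 17, 18, 21, 24, 25, 27, 28, 32, 34, 36, 37, 42}; the non-residues are the remaining 23 nonzero classes.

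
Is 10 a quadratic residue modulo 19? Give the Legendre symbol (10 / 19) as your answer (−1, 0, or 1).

-1

Pull out 2: since 19 ≡ 3 (mod 8), (2/19) = -1.
Reciprocity: 5 ≡ 1 and 19 ≡ 3 (mod 4), so (5/19) = +(19/5).
Reduce top mod 5: now compute (4/5).
Pull out 2^2: since 5 ≡ 5 (mod 8), (2/5) = -1, so (2/5)^2 = +1.
Reached (1/5) = 1. Collecting the sign flips along the way, the symbol is -1.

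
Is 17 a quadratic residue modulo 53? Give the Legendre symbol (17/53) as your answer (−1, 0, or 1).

Reciprocity: 17 ≡ 1 and 53 ≡ 1 (mod 4), so (17/53) = +(53/17).
Reduce top mod 17: now compute (2/17).
Pull out 2: since 17 ≡ 1 (mod 8), (2/17) = +1.
Reached (1/17) = 1. Collecting the sign flips along the way, the symbol is +1.

1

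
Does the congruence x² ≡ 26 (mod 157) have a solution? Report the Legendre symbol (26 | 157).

Pull out 2: since 157 ≡ 5 (mod 8), (2/157) = -1.
Reciprocity: 13 ≡ 1 and 157 ≡ 1 (mod 4), so (13/157) = +(157/13).
Reduce top mod 13: now compute (1/13).
Reached (1/13) = 1. Collecting the sign flips along the way, the symbol is -1.

-1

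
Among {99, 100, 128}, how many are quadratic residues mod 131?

(99/131) = +1 → QR.
(100/131) = +1 → QR.
(128/131) = -1 → non-residue.
Total quadratic residues among the 3: 2.

2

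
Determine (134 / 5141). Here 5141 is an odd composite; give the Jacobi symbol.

Pull out 2: since 5141 ≡ 5 (mod 8), (2/5141) = -1.
Reciprocity: 67 ≡ 3 and 5141 ≡ 1 (mod 4), so (67/5141) = +(5141/67).
Reduce top mod 67: now compute (49/67).
Reciprocity: 49 ≡ 1 and 67 ≡ 3 (mod 4), so (49/67) = +(67/49).
Reduce top mod 49: now compute (18/49).
Pull out 2: since 49 ≡ 1 (mod 8), (2/49) = +1.
Reciprocity: 9 ≡ 1 and 49 ≡ 1 (mod 4), so (9/49) = +(49/9).
Reduce top mod 9: now compute (4/9).
Pull out 2^2: since 9 ≡ 1 (mod 8), (2/9) = +1, so (2/9)^2 = +1.
Reached (1/9) = 1. Collecting the sign flips along the way, the symbol is -1.

-1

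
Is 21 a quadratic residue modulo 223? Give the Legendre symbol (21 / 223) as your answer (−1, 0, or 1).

-1

Reciprocity: 21 ≡ 1 and 223 ≡ 3 (mod 4), so (21/223) = +(223/21).
Reduce top mod 21: now compute (13/21).
Reciprocity: 13 ≡ 1 and 21 ≡ 1 (mod 4), so (13/21) = +(21/13).
Reduce top mod 13: now compute (8/13).
Pull out 2^3: since 13 ≡ 5 (mod 8), (2/13) = -1, so (2/13)^3 = -1.
Reached (1/13) = 1. Collecting the sign flips along the way, the symbol is -1.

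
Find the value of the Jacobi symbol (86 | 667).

-1

Pull out 2: since 667 ≡ 3 (mod 8), (2/667) = -1.
Reciprocity: 43 ≡ 3 and 667 ≡ 3 (mod 4), so (43/667) = −(667/43).
Reduce top mod 43: now compute (22/43).
Pull out 2: since 43 ≡ 3 (mod 8), (2/43) = -1.
Reciprocity: 11 ≡ 3 and 43 ≡ 3 (mod 4), so (11/43) = −(43/11).
Reduce top mod 11: now compute (10/11).
Pull out 2: since 11 ≡ 3 (mod 8), (2/11) = -1.
Reciprocity: 5 ≡ 1 and 11 ≡ 3 (mod 4), so (5/11) = +(11/5).
Reduce top mod 5: now compute (1/5).
Reached (1/5) = 1. Collecting the sign flips along the way, the symbol is -1.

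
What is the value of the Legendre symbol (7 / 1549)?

1

Reciprocity: 7 ≡ 3 and 1549 ≡ 1 (mod 4), so (7/1549) = +(1549/7).
Reduce top mod 7: now compute (2/7).
Pull out 2: since 7 ≡ 7 (mod 8), (2/7) = +1.
Reached (1/7) = 1. Collecting the sign flips along the way, the symbol is +1.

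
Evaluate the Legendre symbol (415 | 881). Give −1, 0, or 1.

1

Reciprocity: 415 ≡ 3 and 881 ≡ 1 (mod 4), so (415/881) = +(881/415).
Reduce top mod 415: now compute (51/415).
Reciprocity: 51 ≡ 3 and 415 ≡ 3 (mod 4), so (51/415) = −(415/51).
Reduce top mod 51: now compute (7/51).
Reciprocity: 7 ≡ 3 and 51 ≡ 3 (mod 4), so (7/51) = −(51/7).
Reduce top mod 7: now compute (2/7).
Pull out 2: since 7 ≡ 7 (mod 8), (2/7) = +1.
Reached (1/7) = 1. Collecting the sign flips along the way, the symbol is +1.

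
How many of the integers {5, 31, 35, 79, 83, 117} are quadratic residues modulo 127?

4

(5/127) = -1 → non-residue.
(31/127) = +1 → QR.
(35/127) = +1 → QR.
(79/127) = +1 → QR.
(83/127) = -1 → non-residue.
(117/127) = +1 → QR.
Total quadratic residues among the 6: 4.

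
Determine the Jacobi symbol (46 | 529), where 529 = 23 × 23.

0

Pull out 2: since 529 ≡ 1 (mod 8), (2/529) = +1.
Reciprocity: 23 ≡ 3 and 529 ≡ 1 (mod 4), so (23/529) = +(529/23).
Reduce top mod 23: now compute (0/23).
Top reduces to 0: gcd > 1, so the symbol is 0.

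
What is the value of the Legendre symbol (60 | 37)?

-1

First reduce: 60 ≡ 23 (mod 37).
Reciprocity: 23 ≡ 3 and 37 ≡ 1 (mod 4), so (23/37) = +(37/23).
Reduce top mod 23: now compute (14/23).
Pull out 2: since 23 ≡ 7 (mod 8), (2/23) = +1.
Reciprocity: 7 ≡ 3 and 23 ≡ 3 (mod 4), so (7/23) = −(23/7).
Reduce top mod 7: now compute (2/7).
Pull out 2: since 7 ≡ 7 (mod 8), (2/7) = +1.
Reached (1/7) = 1. Collecting the sign flips along the way, the symbol is -1.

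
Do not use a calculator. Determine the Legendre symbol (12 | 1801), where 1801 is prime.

Pull out 2^2: since 1801 ≡ 1 (mod 8), (2/1801) = +1, so (2/1801)^2 = +1.
Reciprocity: 3 ≡ 3 and 1801 ≡ 1 (mod 4), so (3/1801) = +(1801/3).
Reduce top mod 3: now compute (1/3).
Reached (1/3) = 1. Collecting the sign flips along the way, the symbol is +1.

1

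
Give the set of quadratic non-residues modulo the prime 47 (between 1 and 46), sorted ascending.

Square k = 1,…,23 (k and 47−k give the same square):
1²=1, 2²=4, 3²=9, 4²=16, 5²=25, 6²=36, 7²≡2, 8²≡17, 9²≡34, 10²≡6, 11²≡27, 12²≡3, 13²≡28, 14²≡8, 15²≡37, 16²≡21, 17²≡7, 18²≡42, 19²≡32, 20²≡24, 21²≡18, 22²≡14, 23²≡12 (mod 47).
The residues are {1, 2, 3, 4, 6, 7, 8, 9, 12, 14, 16, 17, 18, 21, 24, 25, 27, 28, 32, 34, 36, 37, 42}; the non-residues are the remaining 23 nonzero classes.

5 10 11 13 15 19 20 22 23 26 29 30 31 33 35 38 39 40 41 43 44 45 46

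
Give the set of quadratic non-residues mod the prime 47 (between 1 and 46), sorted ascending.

5, 10, 11, 13, 15, 19, 20, 22, 23, 26, 29, 30, 31, 33, 35, 38, 39, 40, 41, 43, 44, 45, 46

Square k = 1,…,23 (k and 47−k give the same square):
1²=1, 2²=4, 3²=9, 4²=16, 5²=25, 6²=36, 7²≡2, 8²≡17, 9²≡34, 10²≡6, 11²≡27, 12²≡3, 13²≡28, 14²≡8, 15²≡37, 16²≡21, 17²≡7, 18²≡42, 19²≡32, 20²≡24, 21²≡18, 22²≡14, 23²≡12 (mod 47).
The residues are {1, 2, 3, 4, 6, 7, 8, 9, 12, 14, 16, 17, 18, 21, 24, 25, 27, 28, 32, 34, 36, 37, 42}; the non-residues are the remaining 23 nonzero classes.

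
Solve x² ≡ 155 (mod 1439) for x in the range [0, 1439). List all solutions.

Since 1439 ≡ 3 (mod 4), a square root of 155 is 155^((1439+1)/4) = 155^360 mod 1439.
Repeated squaring: 155^2≡1001, 155^4≡457, 155^8≡194, 155^16≡222, 155^32≡358, 155^64≡93, 155^128≡15, 155^256≡225 (mod 1439).
155^360 = 155^(256+64+32+8) ≡ 1025 (mod 1439).
Check: 1025² = 1050625 ≡ 155 (mod 1439). The two roots are 414 and 1025.

414, 1025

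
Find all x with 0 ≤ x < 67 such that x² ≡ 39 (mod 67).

Since 67 ≡ 3 (mod 4), a square root of 39 is 39^((67+1)/4) = 39^17 mod 67.
Repeated squaring: 39^2≡47, 39^4≡65, 39^8≡4, 39^16≡16 (mod 67).
39^17 = 39^(16+1) ≡ 21 (mod 67).
Check: 21² = 441 ≡ 39 (mod 67). The two roots are 21 and 46.

21, 46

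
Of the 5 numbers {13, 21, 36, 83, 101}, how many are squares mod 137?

(13/137) = -1 → non-residue.
(21/137) = -1 → non-residue.
(36/137) = +1 → QR.
(83/137) = -1 → non-residue.
(101/137) = +1 → QR.
Total quadratic residues among the 5: 2.

2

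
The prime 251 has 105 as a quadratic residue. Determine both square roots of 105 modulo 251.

Since 251 ≡ 3 (mod 4), a square root of 105 is 105^((251+1)/4) = 105^63 mod 251.
Repeated squaring: 105^2≡232, 105^4≡110, 105^8≡52, 105^16≡194, 105^32≡237 (mod 251).
105^63 = 105^(32+16+8+4+2+1) ≡ 119 (mod 251).
Check: 119² = 14161 ≡ 105 (mod 251). The two roots are 119 and 132.

119, 132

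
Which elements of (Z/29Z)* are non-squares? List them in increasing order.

Square k = 1,…,14 (k and 29−k give the same square):
1²=1, 2²=4, 3²=9, 4²=16, 5²=25, 6²≡7, 7²≡20, 8²≡6, 9²≡23, 10²≡13, 11²≡5, 12²≡28, 13²≡24, 14²≡22 (mod 29).
The residues are {1, 4, 5, 6, 7, 9, 13, 16, 20, 22, 23, 24, 25, 28}; the non-residues are the remaining 14 nonzero classes.

2 3 8 10 11 12 14 15 17 18 19 21 26 27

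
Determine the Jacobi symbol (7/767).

-1

Reciprocity: 7 ≡ 3 and 767 ≡ 3 (mod 4), so (7/767) = −(767/7).
Reduce top mod 7: now compute (4/7).
Pull out 2^2: since 7 ≡ 7 (mod 8), (2/7) = +1, so (2/7)^2 = +1.
Reached (1/7) = 1. Collecting the sign flips along the way, the symbol is -1.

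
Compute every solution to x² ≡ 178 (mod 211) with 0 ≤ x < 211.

38, 173

Since 211 ≡ 3 (mod 4), a square root of 178 is 178^((211+1)/4) = 178^53 mod 211.
Repeated squaring: 178^2≡34, 178^4≡101, 178^8≡73, 178^16≡54, 178^32≡173 (mod 211).
178^53 = 178^(32+16+4+1) ≡ 173 (mod 211).
Check: 173² = 29929 ≡ 178 (mod 211). The two roots are 38 and 173.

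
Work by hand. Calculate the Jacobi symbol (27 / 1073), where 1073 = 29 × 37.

Reciprocity: 27 ≡ 3 and 1073 ≡ 1 (mod 4), so (27/1073) = +(1073/27).
Reduce top mod 27: now compute (20/27).
Pull out 2^2: since 27 ≡ 3 (mod 8), (2/27) = -1, so (2/27)^2 = +1.
Reciprocity: 5 ≡ 1 and 27 ≡ 3 (mod 4), so (5/27) = +(27/5).
Reduce top mod 5: now compute (2/5).
Pull out 2: since 5 ≡ 5 (mod 8), (2/5) = -1.
Reached (1/5) = 1. Collecting the sign flips along the way, the symbol is -1.

-1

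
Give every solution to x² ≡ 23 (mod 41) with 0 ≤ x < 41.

41 ≡ 1 (mod 4), so we find a root by search.
Trying successive values, 8² = 64 ≡ 23 (mod 41). The other root is 41 − 8 = 33.

8, 33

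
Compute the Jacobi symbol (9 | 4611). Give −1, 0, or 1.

Reciprocity: 9 ≡ 1 and 4611 ≡ 3 (mod 4), so (9/4611) = +(4611/9).
Reduce top mod 9: now compute (3/9).
Reciprocity: 3 ≡ 3 and 9 ≡ 1 (mod 4), so (3/9) = +(9/3).
Reduce top mod 3: now compute (0/3).
Top reduces to 0: gcd > 1, so the symbol is 0.

0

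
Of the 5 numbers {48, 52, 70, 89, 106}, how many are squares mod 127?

(48/127) = -1 → non-residue.
(52/127) = +1 → QR.
(70/127) = +1 → QR.
(89/127) = -1 → non-residue.
(106/127) = -1 → non-residue.
Total quadratic residues among the 5: 2.

2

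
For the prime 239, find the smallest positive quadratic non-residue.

7

(2/239) = +1, so 2 is a residue.
(3/239) = +1, so 3 is a residue.
(4/239) = +1, so 4 is a residue.
(5/239) = +1, so 5 is a residue.
(6/239) = +1, so 6 is a residue.
(7/239) = −1, so 7 is the smallest positive non-residue mod 239.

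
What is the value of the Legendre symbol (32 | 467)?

Pull out 2^5: since 467 ≡ 3 (mod 8), (2/467) = -1, so (2/467)^5 = -1.
Reached (1/467) = 1. Collecting the sign flips along the way, the symbol is -1.

-1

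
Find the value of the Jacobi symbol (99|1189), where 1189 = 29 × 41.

Reciprocity: 99 ≡ 3 and 1189 ≡ 1 (mod 4), so (99/1189) = +(1189/99).
Reduce top mod 99: now compute (1/99).
Reached (1/99) = 1. Collecting the sign flips along the way, the symbol is +1.

1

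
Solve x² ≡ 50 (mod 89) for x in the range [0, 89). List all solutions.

89 ≡ 1 (mod 4), so we find a root by search.
Trying successive values, 36² = 1296 ≡ 50 (mod 89). The other root is 89 − 36 = 53.

36, 53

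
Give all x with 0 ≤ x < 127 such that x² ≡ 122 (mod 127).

54, 73

Since 127 ≡ 3 (mod 4), a square root of 122 is 122^((127+1)/4) = 122^32 mod 127.
Repeated squaring: 122^2≡25, 122^4≡117, 122^8≡100, 122^16≡94, 122^32≡73 (mod 127).
122^32 = 122^(32) ≡ 73 (mod 127).
Check: 73² = 5329 ≡ 122 (mod 127). The two roots are 54 and 73.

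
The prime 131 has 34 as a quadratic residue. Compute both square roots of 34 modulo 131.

54, 77

Since 131 ≡ 3 (mod 4), a square root of 34 is 34^((131+1)/4) = 34^33 mod 131.
Repeated squaring: 34^2≡108, 34^4≡5, 34^8≡25, 34^16≡101, 34^32≡114 (mod 131).
34^33 = 34^(32+1) ≡ 77 (mod 131).
Check: 77² = 5929 ≡ 34 (mod 131). The two roots are 54 and 77.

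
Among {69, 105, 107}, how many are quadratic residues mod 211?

3

(69/211) = +1 → QR.
(105/211) = +1 → QR.
(107/211) = +1 → QR.
Total quadratic residues among the 3: 3.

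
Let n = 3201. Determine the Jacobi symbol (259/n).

-1

Reciprocity: 259 ≡ 3 and 3201 ≡ 1 (mod 4), so (259/3201) = +(3201/259).
Reduce top mod 259: now compute (93/259).
Reciprocity: 93 ≡ 1 and 259 ≡ 3 (mod 4), so (93/259) = +(259/93).
Reduce top mod 93: now compute (73/93).
Reciprocity: 73 ≡ 1 and 93 ≡ 1 (mod 4), so (73/93) = +(93/73).
Reduce top mod 73: now compute (20/73).
Pull out 2^2: since 73 ≡ 1 (mod 8), (2/73) = +1, so (2/73)^2 = +1.
Reciprocity: 5 ≡ 1 and 73 ≡ 1 (mod 4), so (5/73) = +(73/5).
Reduce top mod 5: now compute (3/5).
Reciprocity: 3 ≡ 3 and 5 ≡ 1 (mod 4), so (3/5) = +(5/3).
Reduce top mod 3: now compute (2/3).
Pull out 2: since 3 ≡ 3 (mod 8), (2/3) = -1.
Reached (1/3) = 1. Collecting the sign flips along the way, the symbol is -1.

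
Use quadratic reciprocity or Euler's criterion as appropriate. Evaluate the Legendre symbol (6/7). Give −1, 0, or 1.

-1

Pull out 2: since 7 ≡ 7 (mod 8), (2/7) = +1.
Reciprocity: 3 ≡ 3 and 7 ≡ 3 (mod 4), so (3/7) = −(7/3).
Reduce top mod 3: now compute (1/3).
Reached (1/3) = 1. Collecting the sign flips along the way, the symbol is -1.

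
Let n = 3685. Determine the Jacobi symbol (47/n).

Reciprocity: 47 ≡ 3 and 3685 ≡ 1 (mod 4), so (47/3685) = +(3685/47).
Reduce top mod 47: now compute (19/47).
Reciprocity: 19 ≡ 3 and 47 ≡ 3 (mod 4), so (19/47) = −(47/19).
Reduce top mod 19: now compute (9/19).
Reciprocity: 9 ≡ 1 and 19 ≡ 3 (mod 4), so (9/19) = +(19/9).
Reduce top mod 9: now compute (1/9).
Reached (1/9) = 1. Collecting the sign flips along the way, the symbol is -1.

-1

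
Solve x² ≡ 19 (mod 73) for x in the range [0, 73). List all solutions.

73 ≡ 1 (mod 4), so we find a root by search.
Trying successive values, 26² = 676 ≡ 19 (mod 73). The other root is 73 − 26 = 47.

26, 47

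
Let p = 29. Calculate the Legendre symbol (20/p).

Pull out 2^2: since 29 ≡ 5 (mod 8), (2/29) = -1, so (2/29)^2 = +1.
Reciprocity: 5 ≡ 1 and 29 ≡ 1 (mod 4), so (5/29) = +(29/5).
Reduce top mod 5: now compute (4/5).
Pull out 2^2: since 5 ≡ 5 (mod 8), (2/5) = -1, so (2/5)^2 = +1.
Reached (1/5) = 1. Collecting the sign flips along the way, the symbol is +1.

1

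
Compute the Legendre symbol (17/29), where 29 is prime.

-1

Reciprocity: 17 ≡ 1 and 29 ≡ 1 (mod 4), so (17/29) = +(29/17).
Reduce top mod 17: now compute (12/17).
Pull out 2^2: since 17 ≡ 1 (mod 8), (2/17) = +1, so (2/17)^2 = +1.
Reciprocity: 3 ≡ 3 and 17 ≡ 1 (mod 4), so (3/17) = +(17/3).
Reduce top mod 3: now compute (2/3).
Pull out 2: since 3 ≡ 3 (mod 8), (2/3) = -1.
Reached (1/3) = 1. Collecting the sign flips along the way, the symbol is -1.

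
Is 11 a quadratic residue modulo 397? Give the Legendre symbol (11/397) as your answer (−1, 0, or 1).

1

Euler's criterion: (11/397) ≡ 11^198 (mod 397).
11^2 ≡ 121 (mod 397)
11^4 ≡ 349 (mod 397)
11^8 ≡ 319 (mod 397)
11^16 ≡ 129 (mod 397)
11^32 ≡ 364 (mod 397)
11^64 ≡ 295 (mod 397)
11^128 ≡ 82 (mod 397)
11^198 = 11^(128+64+4+2) ≡ 1 (mod 397).
Result is 1, so (11/397) = 1.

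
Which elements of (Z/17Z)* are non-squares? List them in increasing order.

3,5,6,7,10,11,12,14

Square k = 1,…,8 (k and 17−k give the same square):
1²=1, 2²=4, 3²=9, 4²=16, 5²≡8, 6²≡2, 7²≡15, 8²≡13 (mod 17).
The residues are {1, 2, 4, 8, 9, 13, 15, 16}; the non-residues are the remaining 8 nonzero classes.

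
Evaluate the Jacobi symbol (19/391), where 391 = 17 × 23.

-1

Reciprocity: 19 ≡ 3 and 391 ≡ 3 (mod 4), so (19/391) = −(391/19).
Reduce top mod 19: now compute (11/19).
Reciprocity: 11 ≡ 3 and 19 ≡ 3 (mod 4), so (11/19) = −(19/11).
Reduce top mod 11: now compute (8/11).
Pull out 2^3: since 11 ≡ 3 (mod 8), (2/11) = -1, so (2/11)^3 = -1.
Reached (1/11) = 1. Collecting the sign flips along the way, the symbol is -1.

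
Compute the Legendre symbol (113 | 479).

Reciprocity: 113 ≡ 1 and 479 ≡ 3 (mod 4), so (113/479) = +(479/113).
Reduce top mod 113: now compute (27/113).
Reciprocity: 27 ≡ 3 and 113 ≡ 1 (mod 4), so (27/113) = +(113/27).
Reduce top mod 27: now compute (5/27).
Reciprocity: 5 ≡ 1 and 27 ≡ 3 (mod 4), so (5/27) = +(27/5).
Reduce top mod 5: now compute (2/5).
Pull out 2: since 5 ≡ 5 (mod 8), (2/5) = -1.
Reached (1/5) = 1. Collecting the sign flips along the way, the symbol is -1.

-1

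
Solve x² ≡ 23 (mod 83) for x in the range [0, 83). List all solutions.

Since 83 ≡ 3 (mod 4), a square root of 23 is 23^((83+1)/4) = 23^21 mod 83.
Repeated squaring: 23^2≡31, 23^4≡48, 23^8≡63, 23^16≡68 (mod 83).
23^21 = 23^(16+4+1) ≡ 40 (mod 83).
Check: 40² = 1600 ≡ 23 (mod 83). The two roots are 40 and 43.

40, 43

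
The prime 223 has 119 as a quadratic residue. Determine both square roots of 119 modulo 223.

Since 223 ≡ 3 (mod 4), a square root of 119 is 119^((223+1)/4) = 119^56 mod 223.
Repeated squaring: 119^2≡112, 119^4≡56, 119^8≡14, 119^16≡196, 119^32≡60 (mod 223).
119^56 = 119^(32+16+8) ≡ 66 (mod 223).
Check: 66² = 4356 ≡ 119 (mod 223). The two roots are 66 and 157.

66, 157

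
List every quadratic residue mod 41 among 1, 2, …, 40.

Square k = 1,…,20 (k and 41−k give the same square):
1²=1, 2²=4, 3²=9, 4²=16, 5²=25, 6²=36, 7²≡8, 8²≡23, 9²≡40, 10²≡18, 11²≡39, 12²≡21, 13²≡5, 14²≡32, 15²≡20, 16²≡10, 17²≡2, 18²≡37, 19²≡33, 20²≡31 (mod 41).
So the quadratic residues mod 41 are {1, 2, 4, 5, 8, 9, 10, 16, 18, 20, 21, 23, 25, 31, 32, 33, 36, 37, 39, 40}.

1, 2, 4, 5, 8, 9, 10, 16, 18, 20, 21, 23, 25, 31, 32, 33, 36, 37, 39, 40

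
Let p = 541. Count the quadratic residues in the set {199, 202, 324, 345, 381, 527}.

(199/541) = -1 → non-residue.
(202/541) = -1 → non-residue.
(324/541) = +1 → QR.
(345/541) = +1 → QR.
(381/541) = -1 → non-residue.
(527/541) = -1 → non-residue.
Total quadratic residues among the 6: 2.

2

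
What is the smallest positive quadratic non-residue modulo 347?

2

(2/347) = −1, so 2 is the smallest positive non-residue mod 347.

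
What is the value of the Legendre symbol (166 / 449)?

-1

Pull out 2: since 449 ≡ 1 (mod 8), (2/449) = +1.
Reciprocity: 83 ≡ 3 and 449 ≡ 1 (mod 4), so (83/449) = +(449/83).
Reduce top mod 83: now compute (34/83).
Pull out 2: since 83 ≡ 3 (mod 8), (2/83) = -1.
Reciprocity: 17 ≡ 1 and 83 ≡ 3 (mod 4), so (17/83) = +(83/17).
Reduce top mod 17: now compute (15/17).
Reciprocity: 15 ≡ 3 and 17 ≡ 1 (mod 4), so (15/17) = +(17/15).
Reduce top mod 15: now compute (2/15).
Pull out 2: since 15 ≡ 7 (mod 8), (2/15) = +1.
Reached (1/15) = 1. Collecting the sign flips along the way, the symbol is -1.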